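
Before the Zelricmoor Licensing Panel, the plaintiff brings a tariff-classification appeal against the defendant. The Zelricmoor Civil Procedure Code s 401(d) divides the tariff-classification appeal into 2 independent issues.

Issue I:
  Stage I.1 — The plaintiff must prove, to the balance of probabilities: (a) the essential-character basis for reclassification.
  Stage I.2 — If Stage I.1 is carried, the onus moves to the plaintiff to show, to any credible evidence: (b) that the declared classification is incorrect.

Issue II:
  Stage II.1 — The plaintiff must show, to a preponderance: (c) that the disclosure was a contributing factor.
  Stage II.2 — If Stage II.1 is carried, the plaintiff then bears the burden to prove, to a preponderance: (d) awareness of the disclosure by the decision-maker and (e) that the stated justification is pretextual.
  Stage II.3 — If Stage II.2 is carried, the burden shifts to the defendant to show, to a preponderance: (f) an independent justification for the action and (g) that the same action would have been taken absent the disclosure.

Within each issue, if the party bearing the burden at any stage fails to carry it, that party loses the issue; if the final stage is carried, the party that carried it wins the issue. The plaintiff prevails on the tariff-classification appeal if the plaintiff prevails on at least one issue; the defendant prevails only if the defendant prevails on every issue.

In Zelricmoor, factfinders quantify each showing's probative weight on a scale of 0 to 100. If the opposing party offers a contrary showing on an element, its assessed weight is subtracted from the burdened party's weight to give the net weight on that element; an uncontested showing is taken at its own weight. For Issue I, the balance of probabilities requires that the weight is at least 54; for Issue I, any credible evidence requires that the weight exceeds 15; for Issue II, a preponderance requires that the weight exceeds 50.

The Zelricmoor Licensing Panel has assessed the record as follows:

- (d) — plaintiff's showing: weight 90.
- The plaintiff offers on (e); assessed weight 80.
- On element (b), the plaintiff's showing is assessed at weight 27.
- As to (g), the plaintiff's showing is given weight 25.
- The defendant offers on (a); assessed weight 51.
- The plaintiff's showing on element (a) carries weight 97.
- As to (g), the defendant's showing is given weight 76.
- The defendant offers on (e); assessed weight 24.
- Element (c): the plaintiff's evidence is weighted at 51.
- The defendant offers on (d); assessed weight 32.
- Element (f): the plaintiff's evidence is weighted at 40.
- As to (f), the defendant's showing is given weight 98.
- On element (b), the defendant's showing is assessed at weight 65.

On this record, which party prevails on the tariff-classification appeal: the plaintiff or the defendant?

defendant

— Issue I —
At Stage I.1 the plaintiff must meet the balance of probabilities (weight is at least 54): on (a) the weight is 97 less the opposing 51 gives net 46, < 54, so (a) does not meet the standard.
  Stage I.1 not carried; the plaintiff fails its burden.
So the defendant prevails on this issue.
— Issue II —
At Stage II.1 the plaintiff must meet a preponderance (weight exceeds 50): on (c) the weight is 51, > 50, so (c) meets the standard.
  Stage II.1 carried; the burden remains with the plaintiff.
At Stage II.2 the plaintiff must meet a preponderance (weight exceeds 50): on (d) the weight is 90 less the opposing 32 gives net 58, which does exceed 50, so (d) meets the standard; on (e) the weight is 80 less the opposing 24 gives net 56, which does exceed 50, so (e) meets the standard.
  Stage II.2 carried; the burden shifts to the defendant.
At Stage II.3 the defendant must meet a preponderance (weight exceeds 50): on (f) the weight is 98 less the opposing 40 gives net 58, > 50, so (f) meets the standard; on (g) the weight is 76 less the opposing 25 gives net 51, which does exceed 50, so (g) meets the standard.
  The defendant carries the last stage.
All stages carried — the defendant prevails on this issue.
Per-issue: Issue I → defendant; Issue II → defendant. The plaintiff must prevail on at least one issue; overall, the defendant prevails.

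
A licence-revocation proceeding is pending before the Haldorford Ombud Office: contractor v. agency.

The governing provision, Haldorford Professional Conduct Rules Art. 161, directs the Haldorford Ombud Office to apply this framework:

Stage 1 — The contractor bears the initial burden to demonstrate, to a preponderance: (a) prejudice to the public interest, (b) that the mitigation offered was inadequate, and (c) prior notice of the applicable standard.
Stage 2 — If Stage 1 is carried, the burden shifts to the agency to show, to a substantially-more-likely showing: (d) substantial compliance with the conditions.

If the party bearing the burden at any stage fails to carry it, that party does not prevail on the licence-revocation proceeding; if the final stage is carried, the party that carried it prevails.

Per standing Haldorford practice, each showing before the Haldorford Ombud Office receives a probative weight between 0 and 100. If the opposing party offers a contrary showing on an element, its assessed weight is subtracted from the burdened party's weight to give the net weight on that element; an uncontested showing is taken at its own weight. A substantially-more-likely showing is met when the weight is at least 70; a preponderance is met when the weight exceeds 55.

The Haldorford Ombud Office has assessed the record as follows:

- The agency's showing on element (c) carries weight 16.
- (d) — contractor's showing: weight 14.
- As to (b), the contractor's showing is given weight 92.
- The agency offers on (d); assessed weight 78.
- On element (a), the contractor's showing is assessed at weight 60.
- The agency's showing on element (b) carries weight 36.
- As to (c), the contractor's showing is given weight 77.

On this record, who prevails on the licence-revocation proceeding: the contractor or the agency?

contractor

Stage 1 — burden on contractor; standard: a preponderance (weight exceeds 55).
    (a): 60 > 55 [met]
    (b): 92 − 36 = 56 > 55 [met]
    (c): 77 − 16 = 61 > 55 [met]
  The contractor carries Stage 1; the agency now bears the burden.
Stage 2 — burden on agency; standard: a substantially-more-likely showing (weight is at least 70).
    (d): 78 − 14 = 64 < 70 [not met]
  Stage 2 not carried; the agency fails its burden.
The analysis ends at Stage 2; the contractor prevails.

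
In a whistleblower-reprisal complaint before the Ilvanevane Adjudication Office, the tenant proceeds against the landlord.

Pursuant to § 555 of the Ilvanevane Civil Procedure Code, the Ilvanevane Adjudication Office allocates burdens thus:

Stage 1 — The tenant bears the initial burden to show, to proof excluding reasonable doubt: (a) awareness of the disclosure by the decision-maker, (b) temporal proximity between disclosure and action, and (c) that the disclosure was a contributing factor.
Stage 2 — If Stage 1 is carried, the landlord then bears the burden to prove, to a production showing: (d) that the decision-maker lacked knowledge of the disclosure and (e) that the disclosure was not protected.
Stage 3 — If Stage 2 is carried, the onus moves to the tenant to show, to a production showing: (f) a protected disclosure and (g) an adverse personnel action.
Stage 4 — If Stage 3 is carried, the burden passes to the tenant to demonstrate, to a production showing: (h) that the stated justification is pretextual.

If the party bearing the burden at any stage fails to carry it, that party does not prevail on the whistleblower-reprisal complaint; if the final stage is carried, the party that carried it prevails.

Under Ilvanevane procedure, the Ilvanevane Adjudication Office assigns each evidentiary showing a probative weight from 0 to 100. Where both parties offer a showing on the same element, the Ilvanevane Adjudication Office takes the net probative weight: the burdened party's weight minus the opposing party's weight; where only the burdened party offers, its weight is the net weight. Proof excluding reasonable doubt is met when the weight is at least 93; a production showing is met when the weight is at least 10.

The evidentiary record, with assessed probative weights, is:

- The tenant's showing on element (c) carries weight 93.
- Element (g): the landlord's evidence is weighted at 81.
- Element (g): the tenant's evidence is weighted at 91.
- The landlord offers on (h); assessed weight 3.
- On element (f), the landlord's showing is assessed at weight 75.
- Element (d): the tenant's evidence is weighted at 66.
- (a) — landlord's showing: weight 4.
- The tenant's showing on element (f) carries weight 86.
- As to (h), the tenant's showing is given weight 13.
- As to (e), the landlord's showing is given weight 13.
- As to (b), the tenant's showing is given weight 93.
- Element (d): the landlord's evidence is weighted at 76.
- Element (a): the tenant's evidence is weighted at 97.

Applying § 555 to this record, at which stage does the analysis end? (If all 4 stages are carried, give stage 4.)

Stage 1 — burden on tenant; standard: proof excluding reasonable doubt (weight is at least 93).
    (a): 97 − 4 = 93 ≥ 93 [met]
    (b): 93 ≥ 93 [met]
    (c): 93 ≥ 93 [met]
  All elements met. The burden passes to the landlord.
Stage 2 — burden on landlord; standard: a production showing (weight is at least 10).
    (d): 76 − 66 = 10 ≥ 10 [met]
    (e): 13 ≥ 10 [met]
  Stage 2 is satisfied; the onus moves to the tenant.
Stage 3 — burden on tenant; standard: a production showing (weight is at least 10).
    (f): 86 − 75 = 11 ≥ 10 [met]
    (g): 91 − 81 = 10 ≥ 10 [met]
  Stage 3 carried; the burden remains with the tenant.
Stage 4 — burden on tenant; standard: a production showing (weight is at least 10).
    (h): 13 − 3 = 10 ≥ 10 [met]
  All elements met at the final stage.
Every stage carried; the tenant prevails.

stage 4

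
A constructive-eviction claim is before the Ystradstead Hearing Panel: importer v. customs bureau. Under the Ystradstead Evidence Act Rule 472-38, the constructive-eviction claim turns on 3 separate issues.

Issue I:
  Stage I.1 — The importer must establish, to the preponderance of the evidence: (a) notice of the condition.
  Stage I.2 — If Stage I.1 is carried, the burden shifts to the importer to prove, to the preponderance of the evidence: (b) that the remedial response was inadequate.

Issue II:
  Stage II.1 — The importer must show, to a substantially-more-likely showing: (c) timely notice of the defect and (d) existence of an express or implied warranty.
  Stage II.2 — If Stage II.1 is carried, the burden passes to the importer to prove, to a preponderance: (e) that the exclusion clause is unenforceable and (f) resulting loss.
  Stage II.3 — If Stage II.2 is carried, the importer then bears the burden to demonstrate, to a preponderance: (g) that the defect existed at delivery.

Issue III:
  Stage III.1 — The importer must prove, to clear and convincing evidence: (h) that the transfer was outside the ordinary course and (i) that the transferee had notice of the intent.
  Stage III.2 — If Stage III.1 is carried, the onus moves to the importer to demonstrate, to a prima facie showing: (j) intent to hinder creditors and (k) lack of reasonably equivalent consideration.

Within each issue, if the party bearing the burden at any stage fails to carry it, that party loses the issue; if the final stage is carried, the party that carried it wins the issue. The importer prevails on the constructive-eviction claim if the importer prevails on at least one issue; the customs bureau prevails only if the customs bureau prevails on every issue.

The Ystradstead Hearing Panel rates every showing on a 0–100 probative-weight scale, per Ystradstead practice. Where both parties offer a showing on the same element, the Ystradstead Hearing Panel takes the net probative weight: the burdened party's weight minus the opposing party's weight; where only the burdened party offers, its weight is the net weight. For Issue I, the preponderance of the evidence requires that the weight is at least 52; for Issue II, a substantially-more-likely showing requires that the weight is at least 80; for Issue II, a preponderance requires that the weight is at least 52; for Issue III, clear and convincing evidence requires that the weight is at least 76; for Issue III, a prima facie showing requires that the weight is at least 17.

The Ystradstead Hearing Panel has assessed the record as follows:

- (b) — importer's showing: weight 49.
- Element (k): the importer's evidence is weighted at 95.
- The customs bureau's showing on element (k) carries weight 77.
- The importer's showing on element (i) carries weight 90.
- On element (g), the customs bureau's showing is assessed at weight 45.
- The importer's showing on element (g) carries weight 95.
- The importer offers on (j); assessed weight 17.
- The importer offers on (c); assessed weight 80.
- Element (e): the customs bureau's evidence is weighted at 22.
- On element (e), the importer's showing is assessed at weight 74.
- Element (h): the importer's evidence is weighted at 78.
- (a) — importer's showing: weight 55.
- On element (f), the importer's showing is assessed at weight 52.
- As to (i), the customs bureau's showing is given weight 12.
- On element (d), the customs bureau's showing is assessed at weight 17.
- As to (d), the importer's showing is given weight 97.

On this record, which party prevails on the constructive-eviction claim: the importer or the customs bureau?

— Issue I —
Stage I.1 — burden on importer; standard: the preponderance of the evidence (weight is at least 52).
    (a): 55 ≥ 52 [met]
  Stage I.1 carried; the burden remains with the importer.
Stage I.2 — burden on importer; standard: the preponderance of the evidence (weight is at least 52).
    (b): 49 < 52 [not met]
  Stage I.2 not carried; the importer fails its burden.
So the customs bureau prevails on this issue.
— Issue II —
Stage II.1 — burden on importer; standard: a substantially-more-likely showing (weight is at least 80).
    (c): 80 ≥ 80 [met]
    (d): 97 − 17 = 80 ≥ 80 [met]
  Stage II.1 is satisfied; the importer continues to bear the burden.
Stage II.2 — burden on importer; standard: a preponderance (weight is at least 52).
    (e): 74 − 22 = 52 ≥ 52 [met]
    (f): 52 ≥ 52 [met]
  Stage II.2 carried; the burden remains with the importer.
Stage II.3 — burden on importer; standard: a preponderance (weight is at least 52).
    (g): 95 − 45 = 50 < 52 [not met]
  Not every element is met, so the importer fails to carry Stage II.3.
The customs bureau prevails on this issue.
— Issue III —
Stage III.1 (importer, clear and convincing evidence, weight is at least 76): (h) 78 ≥ 76 — meets; (i) net 90−12=78 ≥ 76 — meets.
  Stage III.1 is satisfied; the importer continues to bear the burden.
Stage III.2 (importer, a prima facie showing, weight is at least 17): (j) 17 ≥ 17 — meets; (k) net 95−77=18 ≥ 17 — meets.
  All elements met at the final stage.
All stages carried — the importer prevails on this issue.
Per-issue: Issue I → customs bureau; Issue II → customs bureau; Issue III → importer. The importer must prevail on at least one issue; overall, the importer prevails.

importer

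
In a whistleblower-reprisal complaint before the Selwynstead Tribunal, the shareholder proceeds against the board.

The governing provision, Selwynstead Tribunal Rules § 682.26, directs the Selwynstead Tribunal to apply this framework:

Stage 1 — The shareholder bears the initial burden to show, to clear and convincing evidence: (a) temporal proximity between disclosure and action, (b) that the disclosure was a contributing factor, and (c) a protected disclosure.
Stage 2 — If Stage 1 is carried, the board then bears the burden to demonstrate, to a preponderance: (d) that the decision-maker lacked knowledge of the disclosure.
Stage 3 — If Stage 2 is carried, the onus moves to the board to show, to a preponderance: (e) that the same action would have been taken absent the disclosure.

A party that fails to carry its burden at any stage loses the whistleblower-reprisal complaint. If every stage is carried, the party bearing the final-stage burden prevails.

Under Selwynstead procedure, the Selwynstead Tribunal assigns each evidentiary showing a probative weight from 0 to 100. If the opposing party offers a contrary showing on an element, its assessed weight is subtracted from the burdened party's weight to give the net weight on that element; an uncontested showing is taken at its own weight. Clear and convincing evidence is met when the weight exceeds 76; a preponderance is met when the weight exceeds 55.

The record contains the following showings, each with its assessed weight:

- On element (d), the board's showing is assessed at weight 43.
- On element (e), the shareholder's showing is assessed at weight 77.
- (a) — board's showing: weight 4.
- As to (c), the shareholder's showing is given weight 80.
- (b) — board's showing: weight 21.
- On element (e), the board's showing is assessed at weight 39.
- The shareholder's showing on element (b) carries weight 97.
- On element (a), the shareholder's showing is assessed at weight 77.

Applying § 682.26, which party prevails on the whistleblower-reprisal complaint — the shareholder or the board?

board

Stage 1 (shareholder, clear and convincing evidence, weight exceeds 76): (a) net 77−4=73 ≤ 76 — fails; (b) net 97−21=76 ≤ 76 — fails; (c) 80 > 76 — meets.
  The shareholder does not carry Stage 1.
The analysis ends at Stage 1; the board prevails.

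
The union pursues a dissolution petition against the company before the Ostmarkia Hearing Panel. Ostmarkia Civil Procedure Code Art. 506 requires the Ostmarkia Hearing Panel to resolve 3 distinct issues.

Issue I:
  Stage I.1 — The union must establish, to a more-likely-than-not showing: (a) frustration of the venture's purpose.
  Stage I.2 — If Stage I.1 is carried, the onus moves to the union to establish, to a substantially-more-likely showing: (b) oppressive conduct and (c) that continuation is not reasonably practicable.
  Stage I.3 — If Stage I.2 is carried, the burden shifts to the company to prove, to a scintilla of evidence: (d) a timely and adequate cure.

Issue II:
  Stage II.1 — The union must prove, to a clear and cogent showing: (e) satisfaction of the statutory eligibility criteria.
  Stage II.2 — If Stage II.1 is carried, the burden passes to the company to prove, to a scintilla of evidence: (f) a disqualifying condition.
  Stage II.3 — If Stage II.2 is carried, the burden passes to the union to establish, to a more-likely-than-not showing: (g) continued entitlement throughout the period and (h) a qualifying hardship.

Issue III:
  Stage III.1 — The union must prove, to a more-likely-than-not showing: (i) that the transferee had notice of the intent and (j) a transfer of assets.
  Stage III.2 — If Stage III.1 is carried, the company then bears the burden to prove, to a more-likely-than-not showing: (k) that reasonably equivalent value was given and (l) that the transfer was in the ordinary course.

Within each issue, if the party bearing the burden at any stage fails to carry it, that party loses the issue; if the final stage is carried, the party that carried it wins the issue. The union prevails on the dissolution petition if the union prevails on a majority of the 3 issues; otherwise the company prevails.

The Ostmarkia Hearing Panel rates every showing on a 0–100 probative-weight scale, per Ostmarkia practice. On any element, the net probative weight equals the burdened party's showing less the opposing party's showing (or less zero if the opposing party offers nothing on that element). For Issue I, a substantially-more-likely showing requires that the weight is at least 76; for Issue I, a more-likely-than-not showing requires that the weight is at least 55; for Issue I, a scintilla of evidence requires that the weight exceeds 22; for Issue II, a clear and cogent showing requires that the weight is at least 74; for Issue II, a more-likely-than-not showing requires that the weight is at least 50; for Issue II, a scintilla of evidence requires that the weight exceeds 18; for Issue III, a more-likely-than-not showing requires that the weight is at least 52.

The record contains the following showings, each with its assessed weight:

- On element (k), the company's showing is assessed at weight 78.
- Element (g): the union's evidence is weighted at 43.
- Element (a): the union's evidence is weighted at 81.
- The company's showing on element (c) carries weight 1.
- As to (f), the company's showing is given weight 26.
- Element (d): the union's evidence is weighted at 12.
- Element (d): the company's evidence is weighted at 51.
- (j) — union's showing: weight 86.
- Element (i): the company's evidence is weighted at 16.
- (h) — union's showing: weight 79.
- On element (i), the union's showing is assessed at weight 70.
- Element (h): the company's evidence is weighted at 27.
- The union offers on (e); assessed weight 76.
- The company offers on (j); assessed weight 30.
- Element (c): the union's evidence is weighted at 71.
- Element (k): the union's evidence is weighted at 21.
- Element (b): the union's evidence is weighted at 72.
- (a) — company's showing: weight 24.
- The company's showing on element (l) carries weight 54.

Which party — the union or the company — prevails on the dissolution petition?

— Issue I —
Stage I.1 (union, a more-likely-than-not showing, weight is at least 55): (a) net 81−24=57 ≥ 55 — meets.
  All elements met. The union retains the burden for Stage I.2.
Stage I.2 (union, a substantially-more-likely showing, weight is at least 76): (b) 72 < 76 — fails; (c) net 71−1=70 < 76 — fails.
  Stage I.2 not carried; the union fails its burden.
The analysis ends at Stage I.2; the company prevails on this issue.
— Issue II —
At Stage II.1 the union must meet a clear and cogent showing (weight is at least 74): on (e) the weight is 76, ≥ 74, so (e) meets the standard.
  All elements met. The burden passes to the company.
At Stage II.2 the company must meet a scintilla of evidence (weight exceeds 18): on (f) the weight is 26, which does exceed 18, so (f) meets the standard.
  All elements met. The burden passes to the union.
At Stage II.3 the union must meet a more-likely-than-not showing (weight is at least 50): on (g) the weight is 43, which does not reach 50, so (g) does not meet the standard; on (h) the weight is 79 less the opposing 27 gives net 52, ≥ 50, so (h) meets the standard.
  Not every element is met, so the union fails to carry Stage II.3.
The company prevails on this issue.
— Issue III —
Stage III.1 — burden on union; standard: a more-likely-than-not showing (weight is at least 52).
    (i): 70 − 16 = 54 ≥ 52 [met]
    (j): 86 − 30 = 56 ≥ 52 [met]
  All elements met. The burden passes to the company.
Stage III.2 — burden on company; standard: a more-likely-than-not showing (weight is at least 52).
    (k): 78 − 21 = 57 ≥ 52 [met]
    (l): 54 ≥ 52 [met]
  All elements met at the final stage.
All stages carried — the company prevails on this issue.
Per-issue: Issue I → company; Issue II → company; Issue III → company. The union must prevail on a majority of issues; overall, the company prevails.

company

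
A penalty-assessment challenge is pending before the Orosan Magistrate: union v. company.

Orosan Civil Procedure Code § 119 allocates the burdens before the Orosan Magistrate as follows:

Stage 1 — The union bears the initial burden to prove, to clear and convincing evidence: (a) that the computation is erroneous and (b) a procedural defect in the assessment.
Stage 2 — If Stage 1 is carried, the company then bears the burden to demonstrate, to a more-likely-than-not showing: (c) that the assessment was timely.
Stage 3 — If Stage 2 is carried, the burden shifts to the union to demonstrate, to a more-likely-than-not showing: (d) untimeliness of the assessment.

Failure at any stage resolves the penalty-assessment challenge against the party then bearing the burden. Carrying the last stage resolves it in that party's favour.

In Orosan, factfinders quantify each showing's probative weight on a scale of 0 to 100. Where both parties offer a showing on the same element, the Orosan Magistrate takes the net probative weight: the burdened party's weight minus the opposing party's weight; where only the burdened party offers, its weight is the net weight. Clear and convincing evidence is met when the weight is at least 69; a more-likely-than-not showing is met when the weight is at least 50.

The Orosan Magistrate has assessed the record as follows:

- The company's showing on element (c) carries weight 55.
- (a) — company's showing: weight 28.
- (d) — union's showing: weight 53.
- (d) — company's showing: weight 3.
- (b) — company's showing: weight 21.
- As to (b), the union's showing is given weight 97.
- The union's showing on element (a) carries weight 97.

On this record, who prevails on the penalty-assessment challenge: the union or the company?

union

Stage 1 — burden on union; standard: clear and convincing evidence (weight is at least 69).
    (a): 97 − 28 = 69 ≥ 69 [met]
    (b): 97 − 21 = 76 ≥ 69 [met]
  Stage 1 is satisfied; the onus moves to the company.
Stage 2 — burden on company; standard: a more-likely-than-not showing (weight is at least 50).
    (c): 55 ≥ 50 [met]
  Stage 2 carried; the burden shifts to the union.
Stage 3 — burden on union; standard: a more-likely-than-not showing (weight is at least 50).
    (d): 53 − 3 = 50 ≥ 50 [met]
  All elements met at the final stage.
All stages carried — the union prevails.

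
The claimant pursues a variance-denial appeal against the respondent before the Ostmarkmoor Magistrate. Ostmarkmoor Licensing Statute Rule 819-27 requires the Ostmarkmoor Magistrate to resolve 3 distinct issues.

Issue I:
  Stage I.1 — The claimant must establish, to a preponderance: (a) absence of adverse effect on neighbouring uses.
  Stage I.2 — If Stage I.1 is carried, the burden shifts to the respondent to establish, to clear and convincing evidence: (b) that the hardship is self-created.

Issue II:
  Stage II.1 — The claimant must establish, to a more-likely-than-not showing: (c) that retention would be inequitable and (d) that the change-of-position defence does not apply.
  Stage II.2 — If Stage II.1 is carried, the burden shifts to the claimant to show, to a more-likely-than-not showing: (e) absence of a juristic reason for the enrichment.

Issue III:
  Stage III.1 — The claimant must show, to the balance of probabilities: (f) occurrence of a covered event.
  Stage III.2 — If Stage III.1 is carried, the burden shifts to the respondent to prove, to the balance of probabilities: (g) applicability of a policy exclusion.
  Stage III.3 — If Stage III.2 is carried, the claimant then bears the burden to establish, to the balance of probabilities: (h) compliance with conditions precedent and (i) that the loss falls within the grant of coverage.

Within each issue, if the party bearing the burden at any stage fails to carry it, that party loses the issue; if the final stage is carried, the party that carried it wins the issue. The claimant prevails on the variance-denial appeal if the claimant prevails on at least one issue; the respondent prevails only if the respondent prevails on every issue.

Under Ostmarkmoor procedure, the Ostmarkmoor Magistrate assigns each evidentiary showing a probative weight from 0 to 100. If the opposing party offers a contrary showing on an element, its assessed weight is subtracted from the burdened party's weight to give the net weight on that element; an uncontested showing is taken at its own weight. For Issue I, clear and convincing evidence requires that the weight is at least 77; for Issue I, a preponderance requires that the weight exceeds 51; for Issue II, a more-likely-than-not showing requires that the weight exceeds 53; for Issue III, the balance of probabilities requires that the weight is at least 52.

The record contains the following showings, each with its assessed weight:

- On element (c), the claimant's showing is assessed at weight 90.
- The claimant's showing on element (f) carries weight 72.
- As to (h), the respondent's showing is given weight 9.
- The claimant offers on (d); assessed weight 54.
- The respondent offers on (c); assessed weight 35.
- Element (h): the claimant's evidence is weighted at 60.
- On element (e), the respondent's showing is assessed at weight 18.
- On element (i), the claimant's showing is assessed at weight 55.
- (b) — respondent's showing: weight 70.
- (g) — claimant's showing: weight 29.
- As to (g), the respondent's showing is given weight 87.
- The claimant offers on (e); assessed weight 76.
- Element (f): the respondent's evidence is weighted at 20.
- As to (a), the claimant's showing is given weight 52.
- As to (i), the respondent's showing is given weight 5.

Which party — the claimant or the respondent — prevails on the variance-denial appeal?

— Issue I —
Stage I.1 (claimant, a preponderance, weight exceeds 51): (a) 52 > 51 — meets.
  Stage I.1 is satisfied; the onus moves to the respondent.
Stage I.2 (respondent, clear and convincing evidence, weight is at least 77): (b) 70 < 77 — fails.
  Not every element is met, so the respondent fails to carry Stage I.2.
The analysis ends at Stage I.2; the claimant prevails on this issue.
— Issue II —
At Stage II.1 the claimant must meet a more-likely-than-not showing (weight exceeds 53): on (c) the weight is 90 less the opposing 35 gives net 55, which does exceed 53, so (c) meets the standard; on (d) the weight is 54, which does exceed 53, so (d) meets the standard.
  All elements met. The claimant retains the burden for Stage II.2.
At Stage II.2 the claimant must meet a more-likely-than-not showing (weight exceeds 53): on (e) the weight is 76 less the opposing 18 gives net 58, which does exceed 53, so (e) meets the standard.
  All elements met at the final stage.
All stages carried — the claimant prevails on this issue.
— Issue III —
Stage III.1 — burden on claimant; standard: the balance of probabilities (weight is at least 52).
    (f): 72 − 20 = 52 ≥ 52 [met]
  All elements met. The burden passes to the respondent.
Stage III.2 — burden on respondent; standard: the balance of probabilities (weight is at least 52).
    (g): 87 − 29 = 58 ≥ 52 [met]
  Stage III.2 carried; the burden shifts to the claimant.
Stage III.3 — burden on claimant; standard: the balance of probabilities (weight is at least 52).
    (h): 60 − 9 = 51 < 52 [not met]
    (i): 55 − 5 = 50 < 52 [not met]
  Not every element is met, so the claimant fails to carry Stage III.3.
So the respondent prevails on this issue.
Per-issue: Issue I → claimant; Issue II → claimant; Issue III → respondent. The claimant must prevail on at least one issue; overall, the claimant prevails.

claimant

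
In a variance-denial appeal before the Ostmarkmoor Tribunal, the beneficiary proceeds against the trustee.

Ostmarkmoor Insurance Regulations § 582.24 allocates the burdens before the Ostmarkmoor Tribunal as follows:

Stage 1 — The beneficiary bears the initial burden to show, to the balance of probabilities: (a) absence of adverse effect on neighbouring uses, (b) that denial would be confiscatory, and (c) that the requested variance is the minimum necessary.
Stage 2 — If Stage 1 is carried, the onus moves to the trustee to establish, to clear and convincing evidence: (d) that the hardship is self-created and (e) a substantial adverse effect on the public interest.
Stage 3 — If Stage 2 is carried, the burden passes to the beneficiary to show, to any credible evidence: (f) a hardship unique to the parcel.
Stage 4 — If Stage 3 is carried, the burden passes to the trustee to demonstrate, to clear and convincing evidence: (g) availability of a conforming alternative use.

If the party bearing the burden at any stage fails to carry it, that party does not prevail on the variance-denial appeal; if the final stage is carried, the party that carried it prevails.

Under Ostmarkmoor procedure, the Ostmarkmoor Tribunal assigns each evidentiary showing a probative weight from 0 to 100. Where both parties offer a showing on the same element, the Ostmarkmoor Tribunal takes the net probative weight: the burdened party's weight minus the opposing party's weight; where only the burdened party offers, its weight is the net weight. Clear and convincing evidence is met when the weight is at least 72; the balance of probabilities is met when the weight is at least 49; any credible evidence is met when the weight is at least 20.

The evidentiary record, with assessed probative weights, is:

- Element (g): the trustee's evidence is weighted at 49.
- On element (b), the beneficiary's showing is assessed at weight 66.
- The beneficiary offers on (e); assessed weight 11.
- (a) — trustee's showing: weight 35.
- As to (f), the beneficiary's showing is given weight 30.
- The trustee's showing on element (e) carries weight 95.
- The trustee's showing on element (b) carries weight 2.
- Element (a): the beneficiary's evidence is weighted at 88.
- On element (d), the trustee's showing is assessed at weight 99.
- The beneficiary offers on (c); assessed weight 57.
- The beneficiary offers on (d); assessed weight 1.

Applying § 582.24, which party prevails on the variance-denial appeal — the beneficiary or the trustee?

Stage 1 (beneficiary, the balance of probabilities, weight is at least 49): (a) net 88−35=53 ≥ 49 — meets; (b) net 66−2=64 ≥ 49 — meets; (c) 57 ≥ 49 — meets.
  The beneficiary carries Stage 1; the trustee now bears the burden.
Stage 2 (trustee, clear and convincing evidence, weight is at least 72): (d) net 99−1=98 ≥ 72 — meets; (e) net 95−11=84 ≥ 72 — meets.
  The trustee carries Stage 2; the beneficiary now bears the burden.
Stage 3 (beneficiary, any credible evidence, weight is at least 20): (f) 30 ≥ 20 — meets.
  The beneficiary carries Stage 3; the trustee now bears the burden.
Stage 4 (trustee, clear and convincing evidence, weight is at least 72): (g) 49 < 72 — fails.
  The trustee does not carry Stage 4.
The beneficiary prevails.

beneficiary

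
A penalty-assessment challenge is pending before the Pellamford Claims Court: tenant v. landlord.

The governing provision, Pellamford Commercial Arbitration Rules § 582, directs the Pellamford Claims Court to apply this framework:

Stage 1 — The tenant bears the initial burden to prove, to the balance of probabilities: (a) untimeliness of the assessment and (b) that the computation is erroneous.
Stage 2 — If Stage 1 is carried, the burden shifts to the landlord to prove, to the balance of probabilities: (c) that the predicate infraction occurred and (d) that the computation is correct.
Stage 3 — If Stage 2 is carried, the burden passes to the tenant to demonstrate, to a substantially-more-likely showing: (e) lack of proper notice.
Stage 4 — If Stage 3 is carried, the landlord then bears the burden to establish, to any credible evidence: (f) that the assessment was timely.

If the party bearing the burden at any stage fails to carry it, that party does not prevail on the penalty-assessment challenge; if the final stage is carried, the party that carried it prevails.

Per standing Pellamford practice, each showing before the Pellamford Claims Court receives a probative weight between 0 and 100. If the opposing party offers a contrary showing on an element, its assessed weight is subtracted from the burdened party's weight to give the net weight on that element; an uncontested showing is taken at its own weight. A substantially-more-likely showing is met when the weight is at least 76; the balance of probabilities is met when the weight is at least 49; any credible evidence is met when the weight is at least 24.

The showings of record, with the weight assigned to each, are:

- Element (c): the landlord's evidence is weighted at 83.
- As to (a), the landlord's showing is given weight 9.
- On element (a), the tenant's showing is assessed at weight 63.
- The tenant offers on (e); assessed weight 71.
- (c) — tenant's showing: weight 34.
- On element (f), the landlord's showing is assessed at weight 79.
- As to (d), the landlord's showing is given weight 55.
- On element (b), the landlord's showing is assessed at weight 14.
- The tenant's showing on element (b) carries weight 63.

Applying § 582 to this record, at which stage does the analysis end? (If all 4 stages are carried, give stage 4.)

stage 3

Stage 1 — burden on tenant; standard: the balance of probabilities (weight is at least 49).
    (a): 63 − 9 = 54 ≥ 49 [met]
    (b): 63 − 14 = 49 ≥ 49 [met]
  The tenant carries Stage 1; the landlord now bears the burden.
Stage 2 — burden on landlord; standard: the balance of probabilities (weight is at least 49).
    (c): 83 − 34 = 49 ≥ 49 [met]
    (d): 55 ≥ 49 [met]
  Stage 2 carried; the burden shifts to the tenant.
Stage 3 — burden on tenant; standard: a substantially-more-likely showing (weight is at least 76).
    (e): 71 < 76 [not met]
  Not every element is met, so the tenant fails to carry Stage 3.
So the landlord prevails.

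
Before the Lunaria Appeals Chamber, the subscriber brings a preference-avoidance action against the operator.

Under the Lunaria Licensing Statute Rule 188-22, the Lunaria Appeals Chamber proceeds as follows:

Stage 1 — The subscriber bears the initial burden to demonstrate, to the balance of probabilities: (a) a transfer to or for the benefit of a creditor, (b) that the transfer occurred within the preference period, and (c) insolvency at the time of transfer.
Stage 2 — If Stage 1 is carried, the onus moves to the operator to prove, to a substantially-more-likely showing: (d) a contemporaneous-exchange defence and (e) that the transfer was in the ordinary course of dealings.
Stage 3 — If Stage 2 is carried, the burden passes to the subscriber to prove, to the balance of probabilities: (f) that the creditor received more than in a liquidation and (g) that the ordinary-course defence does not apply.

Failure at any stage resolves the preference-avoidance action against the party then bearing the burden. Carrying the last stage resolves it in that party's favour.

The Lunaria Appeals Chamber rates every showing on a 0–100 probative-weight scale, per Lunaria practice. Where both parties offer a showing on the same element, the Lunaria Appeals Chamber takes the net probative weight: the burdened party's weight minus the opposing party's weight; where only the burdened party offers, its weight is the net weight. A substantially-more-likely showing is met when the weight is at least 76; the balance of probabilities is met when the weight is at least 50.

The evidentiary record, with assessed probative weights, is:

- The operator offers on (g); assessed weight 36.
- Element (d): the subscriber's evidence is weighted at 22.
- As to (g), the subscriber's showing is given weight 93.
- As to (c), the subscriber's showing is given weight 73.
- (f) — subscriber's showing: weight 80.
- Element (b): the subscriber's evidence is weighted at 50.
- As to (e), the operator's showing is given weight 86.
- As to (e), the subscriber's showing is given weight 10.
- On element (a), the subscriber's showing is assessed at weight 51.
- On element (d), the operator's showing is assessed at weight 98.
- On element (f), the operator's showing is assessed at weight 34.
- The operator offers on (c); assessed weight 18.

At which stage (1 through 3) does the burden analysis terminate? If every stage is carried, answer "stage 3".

stage 3

Stage 1 — burden on subscriber; standard: the balance of probabilities (weight is at least 50).
    (a): 51 ≥ 50 [met]
    (b): 50 ≥ 50 [met]
    (c): 73 − 18 = 55 ≥ 50 [met]
  Stage 1 carried; the burden shifts to the operator.
Stage 2 — burden on operator; standard: a substantially-more-likely showing (weight is at least 76).
    (d): 98 − 22 = 76 ≥ 76 [met]
    (e): 86 − 10 = 76 ≥ 76 [met]
  Stage 2 carried; the burden shifts to the subscriber.
Stage 3 — burden on subscriber; standard: the balance of probabilities (weight is at least 50).
    (f): 80 − 34 = 46 < 50 [not met]
    (g): 93 − 36 = 57 ≥ 50 [met]
  Stage 3 not carried; the subscriber fails its burden.
So the operator prevails.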